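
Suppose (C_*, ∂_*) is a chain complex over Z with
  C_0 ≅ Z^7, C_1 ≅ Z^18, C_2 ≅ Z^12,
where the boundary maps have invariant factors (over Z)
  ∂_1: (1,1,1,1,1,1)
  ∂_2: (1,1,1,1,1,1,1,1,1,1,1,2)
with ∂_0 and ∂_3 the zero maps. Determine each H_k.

H_0: b_0 = 7 − 0 − 6 = 1; torsion from ∂_1 factors > 1: none. So H_0 = Z.
H_1: b_1 = 18 − 6 − 12 = 0; torsion from ∂_2 factors > 1: [2]. So H_1 = Z/2.
H_2: b_2 = 12 − 12 − 0 = 0; torsion from ∂_3 factors > 1: none. So H_2 = 0.

H_0 = Z,  H_1 = Z/2,  H_2 = 0.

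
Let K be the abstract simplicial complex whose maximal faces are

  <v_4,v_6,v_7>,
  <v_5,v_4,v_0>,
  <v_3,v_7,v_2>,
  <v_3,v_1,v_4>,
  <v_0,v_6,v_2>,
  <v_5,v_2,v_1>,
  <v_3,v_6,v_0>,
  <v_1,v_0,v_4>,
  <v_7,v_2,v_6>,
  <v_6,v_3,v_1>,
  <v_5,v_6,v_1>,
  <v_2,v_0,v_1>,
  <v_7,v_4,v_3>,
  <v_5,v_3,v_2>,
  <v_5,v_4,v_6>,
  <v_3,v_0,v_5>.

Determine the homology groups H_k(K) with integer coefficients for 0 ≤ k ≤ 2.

Take the total order v_0 < v_1 < v_2 < v_3 < v_4 < v_5 < v_6 < v_7 on the vertex set. Then K (dimension 2) consists of the simplices:

  0-simplices (8): [v_0], [v_1], [v_2], [v_3], [v_4], [v_5], [v_6], [v_7]
  1-simplices (24): (24 of them)
  2-simplices (16): (16 of them)

giving chain groups C_0 ≅ Z^8, C_1 ≅ Z^24, C_2 ≅ Z^16.

Boundary ∂_1: C_1 → C_0 is given by ∂[p,q] = [q] − [p]. For instance
  ∂[v_1,v_5] = [v_5] − [v_1].
The resulting 8×24 matrix has rank 7, and its Smith normal form has invariant factors (1,1,1,1,1,1,1).

∂_2: C_2 → C_1 sends each 2-simplex [p,q,r] to [q,r] − [p,r] + [p,q]. For instance
  ∂[v_0,v_1,v_4] = [v_1,v_4] − [v_0,v_4] + [v_0,v_1],
  ∂[v_1,v_5,v_6] = [v_5,v_6] − [v_1,v_6] + [v_1,v_5].
This gives a 24×16 integer matrix of rank 15; reducing to Smith normal form yields diagonal entries (1,1,1,1,1,1,1,1,1,1,1,1,1,1,1).

From H_k ≅ ker(∂_k) / im(∂_{k+1}) we obtain:

  H_0: rank C_0 − rank ∂_1 = 8 − 7 = 1, and the invariant factors of ∂_1 are all 1, so H_0 = Z.
  H_1: rank ker ∂_1 − rank ∂_2 = (24 − 7) − 15 = 2, and the invariant factors of ∂_2 are all 1, so H_1 = Z^2.
  H_2: rank ker ∂_2 − rank ∂_3 = (16 − 15) − 0 = 1, and there is no ∂_3, so H_2 = Z.

H_0 = Z,  H_1 = Z^2,  H_2 = Z.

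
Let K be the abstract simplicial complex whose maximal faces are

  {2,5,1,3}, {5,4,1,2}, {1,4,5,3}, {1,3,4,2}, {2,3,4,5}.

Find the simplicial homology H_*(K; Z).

Fix the vertex order 1 < 2 < 3 < 4 < 5 and write every simplex with vertices in increasing order. Then dim K = 3 and the simplices of K are:

  0-simplices (5): [1], [2], [3], [4], [5]
  1-simplices (10): [1,2], [1,3], [1,4], [1,5], [2,3], [2,4], [2,5], [3,4], [3,5], [4,5]
  2-simplices (10): [1,2,3], [1,2,4], [1,2,5], [1,3,4], [1,3,5], [1,4,5], [2,3,4], [2,3,5], [2,4,5], [3,4,5]
  3-simplices (5): [1,2,3,4], [1,2,3,5], [1,2,4,5], [1,3,4,5], [2,3,4,5]

so the chain groups are C_0 ≅ Z^5, C_1 ≅ Z^10, C_2 ≅ Z^10, C_3 ≅ Z^5.

Boundary ∂_1: C_1 → C_0 maps an edge to its endpoints' difference, ∂[p,q] = q − p.
This gives a 5×10 integer matrix of rank 4; reducing to Smith normal form yields diagonal entries (1,1,1,1).

The boundary map ∂_2: C_2 → C_1 acts by ∂[p,q,r] = [q,r] − [p,r] + [p,q]. For instance
  ∂[3,4,5] = [4,5] − [3,5] + [3,4],
  ∂[2,3,5] = [3,5] − [2,5] + [2,3].
This gives a 10×10 integer matrix of rank 6; reducing to Smith normal form yields diagonal entries (1,1,1,1,1,1).

∂_3: C_3 → C_2 sends each 3-simplex σ to the alternating sum Σ_i (−1)^i (σ with its i-th vertex removed). For instance
  ∂[2,3,4,5] = [3,4,5] − [2,4,5] + [2,3,5] − [2,3,4],
  ∂[1,3,4,5] = [3,4,5] − [1,4,5] + [1,3,5] − [1,3,4].
As a 10×5 matrix over Z this has rank 4, with invariant factors (1,1,1,1).

From H_k ≅ ker(∂_k) / im(∂_{k+1}) we obtain:

  H_0: rank C_0 − rank ∂_1 = 5 − 4 = 1, and the invariant factors of ∂_1 are all 1, so H_0 ≅ Z.
  H_1: rank ker ∂_1 − rank ∂_2 = (10 − 4) − 6 = 0, and the invariant factors of ∂_2 are all 1, so H_1 ≅ 0.
  H_2: rank ker ∂_2 − rank ∂_3 = (10 − 6) − 4 = 0, and the invariant factors of ∂_3 are all 1, so H_2 ≅ 0.
  H_3: rank ker ∂_3 − rank ∂_4 = (5 − 4) − 0 = 1, and there is no ∂_4, so H_3 ≅ Z.

(K is a triangulation of the 3-sphere S^3.)

H_0 ≅ Z,  H_1 = 0,  H_2 = 0,  H_3 ≅ Z.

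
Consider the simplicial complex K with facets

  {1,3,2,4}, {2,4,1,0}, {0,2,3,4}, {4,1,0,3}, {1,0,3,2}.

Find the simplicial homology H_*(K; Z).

We work with the vertex ordering 0 < 1 < 2 < 3 < 4. The simplices of K, each written with vertices in increasing order, are:

  0-simplices (5): [0], [1], [2], [3], [4]
  1-simplices (10): [0,1], [0,2], [0,3], [0,4], [1,2], [1,3], [1,4], [2,3], [2,4], [3,4]
  2-simplices (10): [0,1,2], [0,1,3], [0,1,4], [0,2,3], [0,2,4], [0,3,4], [1,2,3], [1,2,4], [1,3,4], [2,3,4]
  3-simplices (5): [0,1,2,3], [0,1,2,4], [0,1,3,4], [0,2,3,4], [1,2,3,4]

Hence C_0 ≅ Z^5, C_1 ≅ Z^10, C_2 ≅ Z^10, C_3 ≅ Z^5.

The boundary map ∂_1: C_1 → C_0 sends each edge [p,q] (with p < q) to q − p. For instance
  ∂[1,3] = [3] − [1].
The 5×10 boundary matrix has rank 4 and Smith normal form diag(1,1,1,1).

∂_2: C_2 → C_1 maps a triangle to the signed sum of its edges. For instance
  ∂[0,2,3] = [2,3] − [0,3] + [0,2],
  ∂[2,3,4] = [3,4] − [2,4] + [2,3].
This gives a 10×10 integer matrix of rank 6; reducing to Smith normal form yields diagonal entries (1,1,1,1,1,1).

Boundary ∂_3: C_3 → C_2 sends each 3-simplex σ to the alternating sum Σ_i (−1)^i (σ with its i-th vertex removed). For instance
  ∂[0,1,2,3] = [1,2,3] − [0,2,3] + [0,1,3] − [0,1,2],
  ∂[0,2,3,4] = [2,3,4] − [0,3,4] + [0,2,4] − [0,2,3].
The 10×5 boundary matrix has rank 4 and Smith normal form diag(1,1,1,1).

Now H_k = ker ∂_k / im ∂_{k+1}, so:

  H_0: rank C_0 − rank ∂_1 = 5 − 4 = 1, and the invariant factors of ∂_1 are all 1, so H_0 = Z.
  H_1: rank ker ∂_1 − rank ∂_2 = (10 − 4) − 6 = 0, and the invariant factors of ∂_2 are all 1, so H_1 = 0.
  H_2: rank ker ∂_2 − rank ∂_3 = (10 − 6) − 4 = 0, and the invariant factors of ∂_3 are all 1, so H_2 = 0.
  H_3: rank ker ∂_3 − rank ∂_4 = (5 − 4) − 0 = 1, and there is no ∂_4, so H_3 = Z.

As a check, the Euler characteristic is 5 − 10 + 10 − 5 = 0, which agrees with 1 − 0 + 0 − 1 = 0.

H_0 ≅ Z,  H_1 = 0,  H_2 = 0,  H_3 ≅ Z.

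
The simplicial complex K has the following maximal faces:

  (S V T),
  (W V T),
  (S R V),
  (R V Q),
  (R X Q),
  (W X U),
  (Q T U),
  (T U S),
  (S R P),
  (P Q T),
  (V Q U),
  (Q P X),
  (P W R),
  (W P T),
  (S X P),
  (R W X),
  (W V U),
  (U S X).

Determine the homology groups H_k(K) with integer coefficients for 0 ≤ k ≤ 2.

Order the vertices as P < Q < R < S < T < U < V < W < X. Listing each simplex with vertices in this order, K has dimension 2 with simplices:

  0-simplices (9): P, Q, R, S, T, U, V, W, X
  1-simplices (27): PQ, PR, PS, PT, PW, PX, QR, QT, QU, QV, QX, RS, RV, RW, RX, ST, SU, SV, SX, TU, TV, TW, UV, UW, UX, VW, WX
  2-simplices (18): PQT, PQX, PRS, PRW, PSX, PTW, QRV, QRX, QTU, QUV, RSV, RWX, STU, STV, SUX, TVW, UVW, UWX

so the chain groups are C_0 ≅ Z^9, C_1 ≅ Z^27, C_2 ≅ Z^18.

The boundary map ∂_1: C_1 → C_0 sends each edge [p,q] (with p < q) to q − p. For instance
  ∂PX = X − P.
This gives a 9×27 integer matrix of rank 8; reducing to Smith normal form yields diagonal entries (1,1,1,1,1,1,1,1).

The boundary map ∂_2: C_2 → C_1 sends each 2-simplex [p,q,r] to [q,r] − [p,r] + [p,q]. For instance
  ∂SUX = UX − SX + SU,
  ∂RWX = WX − RX + RW.
This gives a 27×18 integer matrix of rank 18; reducing to Smith normal form yields diagonal entries (1,1,1,1,1,1,1,1,1,1,1,1,1,1,1,1,1,2).

Computing H_k = (kernel of ∂_k) / (image of ∂_{k+1}):

  H_0: rank C_0 − rank ∂_1 = 9 − 8 = 1, and the invariant factors of ∂_1 are all 1, so H_0 ≅ Z.
  H_1: rank ker ∂_1 − rank ∂_2 = (27 − 8) − 18 = 1, and ∂_2 has invariant factor 2 > 1, so H_1 ≅ Z ⊕ Z/2Z.
  H_2: rank ker ∂_2 − rank ∂_3 = (18 − 18) − 0 = 0, and there is no ∂_3, so H_2 ≅ 0.

As a check, the Euler characteristic is 9 − 27 + 18 = 0, which agrees with 1 − 1 + 0 = 0.

H_0 = Z,  H_1 = Z ⊕ Z/2Z,  H_2 = 0.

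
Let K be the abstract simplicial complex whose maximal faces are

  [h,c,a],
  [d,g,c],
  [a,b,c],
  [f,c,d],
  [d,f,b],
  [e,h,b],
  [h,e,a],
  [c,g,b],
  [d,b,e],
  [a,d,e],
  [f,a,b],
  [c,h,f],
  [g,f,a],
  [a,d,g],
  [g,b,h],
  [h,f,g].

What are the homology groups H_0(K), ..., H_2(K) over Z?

Fix the vertex order a < b < c < d < e < f < g < h and write every simplex with vertices in increasing order. Then dim K = 2 and the simplices of K are:

  0-simplices (8): a, b, c, d, e, f, g, h
  1-simplices (24): ab, ac, ad, ae, af, ag, ah, bc, bd, be, bf, bg, bh, cd, cf, cg, ch, de, df, dg, eh, fg, fh, gh
  2-simplices (16): abc, abf, ach, ade, adg, aeh, afg, bcg, bde, bdf, beh, bgh, cdf, cdg, cfh, fgh

giving chain groups C_0 ≅ Z^8, C_1 ≅ Z^24, C_2 ≅ Z^16.

Boundary ∂_1: C_1 → C_0 sends each edge [p,q] (with p < q) to q − p. For instance
  ∂be = e − b.
The resulting 8×24 matrix has rank 7, and its Smith normal form has invariant factors (1,1,1,1,1,1,1).

The boundary map ∂_2: C_2 → C_1 maps a triangle to the signed sum of its edges. For instance
  ∂bdf = df − bf + bd,
  ∂abc = bc − ac + ab.
The 24×16 boundary matrix has rank 15 and Smith normal form diag(1,1,1,1,1,1,1,1,1,1,1,1,1,1,1).

From H_k ≅ ker(∂_k) / im(∂_{k+1}) we obtain:

  H_0: rank C_0 − rank ∂_1 = 8 − 7 = 1, and the invariant factors of ∂_1 are all 1, so H_0 ≅ Z.
  H_1: rank ker ∂_1 − rank ∂_2 = (24 − 7) − 15 = 2, and the invariant factors of ∂_2 are all 1, so H_1 ≅ Z^2.
  H_2: rank ker ∂_2 − rank ∂_3 = (16 − 15) − 0 = 1, and there is no ∂_3, so H_2 ≅ Z.

H_0 = Z,  H_1 = Z^2,  H_2 = Z.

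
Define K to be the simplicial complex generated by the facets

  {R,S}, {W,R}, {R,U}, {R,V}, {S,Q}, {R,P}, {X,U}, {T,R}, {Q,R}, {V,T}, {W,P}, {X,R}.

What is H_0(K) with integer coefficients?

We work with the vertex ordering P < Q < R < S < T < U < V < W < X. The simplices of K, each written with vertices in increasing order, are:

  0-simplices (9): P, Q, R, S, T, U, V, W, X
  1-simplices (12): PR, PW, QR, QS, RS, RT, RU, RV, RW, RX, TV, UX

Hence C_0 ≅ Z^9, C_1 ≅ Z^12.

Boundary ∂_1: C_1 → C_0 is given by ∂[p,q] = [q] − [p].
This gives a 9×12 integer matrix of rank 8; reducing to Smith normal form yields diagonal entries (1,1,1,1,1,1,1,1).

Now H_k = ker ∂_k / im ∂_{k+1}, so:

  H_0: rank C_0 − rank ∂_1 = 9 − 8 = 1, and the invariant factors of ∂_1 are all 1, so H_0 ≅ Z.

H_0 ≅ Z.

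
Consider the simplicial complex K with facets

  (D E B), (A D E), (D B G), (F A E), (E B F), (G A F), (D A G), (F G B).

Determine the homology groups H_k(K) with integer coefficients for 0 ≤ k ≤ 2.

H_0 = Z,  H_1 = 0,  H_2 = Z.

Order the vertices as A < B < D < E < F < G. Listing each simplex with vertices in this order, K has dimension 2 with simplices:

  0-simplices (6): A, B, D, E, F, G
  1-simplices (12): AD, AE, AF, AG, BD, BE, BF, BG, DE, DG, EF, FG
  2-simplices (8): ADE, ADG, AEF, AFG, BDE, BDG, BEF, BFG

so the chain groups are C_0 ≅ Z^6, C_1 ≅ Z^12, C_2 ≅ Z^8.

∂_1: C_1 → C_0 is given by ∂[p,q] = [q] − [p].
The 6×12 boundary matrix has rank 5 and Smith normal form diag(1,1,1,1,1).

∂_2: C_2 → C_1 maps a triangle to the signed sum of its edges. For instance
  ∂BDE = DE − BE + BD,
  ∂AEF = EF − AF + AE.
This gives a 12×8 integer matrix of rank 7; reducing to Smith normal form yields diagonal entries (1,1,1,1,1,1,1).

Reading off H_k = ker ∂_k / im ∂_{k+1}:

  H_0: rank C_0 − rank ∂_1 = 6 − 5 = 1, and the invariant factors of ∂_1 are all 1, so H_0 ≅ Z.
  H_1: rank ker ∂_1 − rank ∂_2 = (12 − 5) − 7 = 0, and the invariant factors of ∂_2 are all 1, so H_1 ≅ 0.
  H_2: rank ker ∂_2 − rank ∂_3 = (8 − 7) − 0 = 1, and there is no ∂_3, so H_2 ≅ Z.

(K is a triangulation of the 2-sphere S^2.)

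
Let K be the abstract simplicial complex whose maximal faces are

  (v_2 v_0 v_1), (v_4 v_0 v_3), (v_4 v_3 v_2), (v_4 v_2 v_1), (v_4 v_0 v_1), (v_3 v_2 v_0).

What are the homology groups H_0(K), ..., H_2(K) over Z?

We work with the vertex ordering v_0 < v_1 < v_2 < v_3 < v_4. The simplices of K, each written with vertices in increasing order, are:

  0-simplices (5): [v_0], [v_1], [v_2], [v_3], [v_4]
  1-simplices (9): [v_0,v_1], [v_0,v_2], [v_0,v_3], [v_0,v_4], [v_1,v_2], [v_1,v_4], [v_2,v_3], [v_2,v_4], [v_3,v_4]
  2-simplices (6): [v_0,v_1,v_2], [v_0,v_1,v_4], [v_0,v_2,v_3], [v_0,v_3,v_4], [v_1,v_2,v_4], [v_2,v_3,v_4]

giving chain groups C_0 ≅ Z^5, C_1 ≅ Z^9, C_2 ≅ Z^6.

The boundary map ∂_1: C_1 → C_0 maps an edge to its endpoints' difference, ∂[p,q] = q − p. For instance
  ∂[v_3,v_4] = [v_4] − [v_3].
The 5×9 boundary matrix has rank 4 and Smith normal form diag(1,1,1,1).

Boundary ∂_2: C_2 → C_1 acts by ∂[p,q,r] = [q,r] − [p,r] + [p,q]. For instance
  ∂[v_1,v_2,v_4] = [v_2,v_4] − [v_1,v_4] + [v_1,v_2],
  ∂[v_0,v_3,v_4] = [v_3,v_4] − [v_0,v_4] + [v_0,v_3].
The resulting 9×6 matrix has rank 5, and its Smith normal form has invariant factors (1,1,1,1,1).

Computing H_k = (kernel of ∂_k) / (image of ∂_{k+1}):

  H_0: rank C_0 − rank ∂_1 = 5 − 4 = 1, and the invariant factors of ∂_1 are all 1, so H_0 ≅ Z.
  H_1: rank ker ∂_1 − rank ∂_2 = (9 − 4) − 5 = 0, and the invariant factors of ∂_2 are all 1, so H_1 ≅ 0.
  H_2: rank ker ∂_2 − rank ∂_3 = (6 − 5) − 0 = 1, and there is no ∂_3, so H_2 ≅ Z.

As a check, the Euler characteristic is 5 − 9 + 6 = 2, which agrees with 1 − 0 + 1 = 2.
(K is a triangulation of the 2-sphere S^2.)

H_0 ≅ Z,  H_1 = 0,  H_2 ≅ Z.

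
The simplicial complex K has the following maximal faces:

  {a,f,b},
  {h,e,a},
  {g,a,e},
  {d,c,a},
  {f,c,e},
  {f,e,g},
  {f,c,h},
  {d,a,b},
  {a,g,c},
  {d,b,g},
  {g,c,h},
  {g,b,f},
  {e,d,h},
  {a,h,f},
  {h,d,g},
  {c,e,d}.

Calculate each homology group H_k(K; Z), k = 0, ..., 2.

H_0 ≅ Z,  H_1 ≅ Z^2,  H_2 ≅ Z.

Take the total order a < b < c < d < e < f < g < h on the vertex set. Then K (dimension 2) consists of the simplices:

  0-simplices (8): a, b, c, d, e, f, g, h
  1-simplices (24): ab, ac, ad, ae, af, ag, ah, bd, bf, bg, cd, ce, cf, cg, ch, de, dg, dh, ef, eg, eh, fg, fh, gh
  2-simplices (16): abd, abf, acd, acg, aeg, aeh, afh, bdg, bfg, cde, cef, cfh, cgh, deh, dgh, efg

giving chain groups C_0 ≅ Z^8, C_1 ≅ Z^24, C_2 ≅ Z^16.

∂_1: C_1 → C_0 maps an edge to its endpoints' difference, ∂[p,q] = q − p. For instance
  ∂bf = f − b.
The 8×24 boundary matrix has rank 7 and Smith normal form diag(1,1,1,1,1,1,1).

The boundary map ∂_2: C_2 → C_1 maps a triangle to the signed sum of its edges. For instance
  ∂cgh = gh − ch + cg,
  ∂cef = ef − cf + ce.
The resulting 24×16 matrix has rank 15, and its Smith normal form has invariant factors (1,1,1,1,1,1,1,1,1,1,1,1,1,1,1).

Computing H_k = (kernel of ∂_k) / (image of ∂_{k+1}):

  H_0: rank C_0 − rank ∂_1 = 8 − 7 = 1, and the invariant factors of ∂_1 are all 1, so H_0 = Z.
  H_1: rank ker ∂_1 − rank ∂_2 = (24 − 7) − 15 = 2, and the invariant factors of ∂_2 are all 1, so H_1 = Z^2.
  H_2: rank ker ∂_2 − rank ∂_3 = (16 − 15) − 0 = 1, and there is no ∂_3, so H_2 = Z.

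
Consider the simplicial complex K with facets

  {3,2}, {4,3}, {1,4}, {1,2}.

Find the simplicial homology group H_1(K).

H_1 = Z.

Order the vertices as 1 < 2 < 3 < 4. Listing each simplex with vertices in this order, K has dimension 1 with simplices:

  0-simplices (4): [1], [2], [3], [4]
  1-simplices (4): [1,2], [1,4], [2,3], [3,4]

so the chain groups are C_0 ≅ Z^4, C_1 ≅ Z^4.

The boundary map ∂_1: C_1 → C_0 maps an edge to its endpoints' difference, ∂[p,q] = q − p. For instance
  ∂[2,3] = [3] − [2].
As a 4×4 matrix over Z this has rank 3, with invariant factors (1,1,1).

Now H_k = ker ∂_k / im ∂_{k+1}, so:

  H_1: rank ker ∂_1 − rank ∂_2 = (4 − 3) − 0 = 1, and there is no ∂_2, so H_1 ≅ Z.

(K is a triangulation of the circle S^1.)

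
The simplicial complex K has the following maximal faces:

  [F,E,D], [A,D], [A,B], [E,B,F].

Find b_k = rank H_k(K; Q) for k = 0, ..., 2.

Fix the vertex order A < B < D < E < F and write every simplex with vertices in increasing order. Then dim K = 2 and the simplices of K are:

  0-simplices (5): A, B, D, E, F
  1-simplices (7): AB, AD, BE, BF, DE, DF, EF
  2-simplices (2): BEF, DEF

Hence C_0 ≅ Z^5, C_1 ≅ Z^7, C_2 ≅ Z^2.

The boundary map ∂_1: C_1 → C_0 maps an edge to its endpoints' difference, ∂[p,q] = q − p.
The 5×7 boundary matrix has rank 4 and Smith normal form diag(1,1,1,1).

∂_2: C_2 → C_1 acts by ∂[p,q,r] = [q,r] − [p,r] + [p,q]. For instance
  ∂BEF = EF − BF + BE,
  ∂DEF = EF − DF + DE.
The 7×2 boundary matrix has rank 2 and Smith normal form diag(1,1).

Now H_k = ker ∂_k / im ∂_{k+1}, so:

  H_0: rank C_0 − rank ∂_1 = 5 − 4 = 1, and the invariant factors of ∂_1 are all 1, so H_0 ≅ Z.
  H_1: rank ker ∂_1 − rank ∂_2 = (7 − 4) − 2 = 1, and the invariant factors of ∂_2 are all 1, so H_1 ≅ Z.
  H_2: rank ker ∂_2 − rank ∂_3 = (2 − 2) − 0 = 0, and there is no ∂_3, so H_2 ≅ 0.

As a check, the Euler characteristic is 5 − 7 + 2 = 0, which agrees with 1 − 1 + 0 = 0.

Hence the Betti numbers are b_0 = 1, b_1 = 1, b_2 = 0.

b_0 = 1, b_1 = 1, b_2 = 0.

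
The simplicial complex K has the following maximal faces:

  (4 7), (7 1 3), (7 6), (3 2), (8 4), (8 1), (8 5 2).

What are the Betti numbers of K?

Take the total order 1 < 2 < 3 < 4 < 5 < 6 < 7 < 8 on the vertex set. Then K (dimension 2) consists of the simplices:

  0-simplices (8): [1], [2], [3], [4], [5], [6], [7], [8]
  1-simplices (11): [1,3], [1,7], [1,8], [2,3], [2,5], [2,8], [3,7], [4,7], [4,8], [5,8], [6,7]
  2-simplices (2): [1,3,7], [2,5,8]

Hence C_0 ≅ Z^8, C_1 ≅ Z^11, C_2 ≅ Z^2.

∂_1: C_1 → C_0 sends each edge [p,q] (with p < q) to q − p. For instance
  ∂[5,8] = [8] − [5].
The 8×11 boundary matrix has rank 7 and Smith normal form diag(1,1,1,1,1,1,1).

∂_2: C_2 → C_1 sends each 2-simplex [p,q,r] to [q,r] − [p,r] + [p,q]. For instance
  ∂[1,3,7] = [3,7] − [1,7] + [1,3],
  ∂[2,5,8] = [5,8] − [2,8] + [2,5].
The resulting 11×2 matrix has rank 2, and its Smith normal form has invariant factors (1,1).

Computing H_k = (kernel of ∂_k) / (image of ∂_{k+1}):

  H_0: rank C_0 − rank ∂_1 = 8 − 7 = 1, and the invariant factors of ∂_1 are all 1, so H_0 ≅ Z.
  H_1: rank ker ∂_1 − rank ∂_2 = (11 − 7) − 2 = 2, and the invariant factors of ∂_2 are all 1, so H_1 ≅ Z^2.
  H_2: rank ker ∂_2 − rank ∂_3 = (2 − 2) − 0 = 0, and there is no ∂_3, so H_2 ≅ 0.

Hence the Betti numbers are b_0 = 1, b_1 = 2, b_2 = 0.

b_0 = 1, b_1 = 2, b_2 = 0.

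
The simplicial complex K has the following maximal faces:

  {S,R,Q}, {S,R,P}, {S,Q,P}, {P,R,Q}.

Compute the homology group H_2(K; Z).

Order the vertices as P < Q < R < S. Listing each simplex with vertices in this order, K has dimension 2 with simplices:

  0-simplices (4): P, Q, R, S
  1-simplices (6): PQ, PR, PS, QR, QS, RS
  2-simplices (4): PQR, PQS, PRS, QRS

Hence C_0 ≅ Z^4, C_1 ≅ Z^6, C_2 ≅ Z^4.

Boundary ∂_1: C_1 → C_0 is given by ∂[p,q] = [q] − [p]. For instance
  ∂PS = S − P.
The 4×6 boundary matrix has rank 3 and Smith normal form diag(1,1,1).

The boundary map ∂_2: C_2 → C_1 acts by ∂[p,q,r] = [q,r] − [p,r] + [p,q]. For instance
  ∂PRS = RS − PS + PR,
  ∂PQS = QS − PS + PQ.
The 6×4 boundary matrix has rank 3 and Smith normal form diag(1,1,1).

From H_k ≅ ker(∂_k) / im(∂_{k+1}) we obtain:

  H_2: rank ker ∂_2 − rank ∂_3 = (4 − 3) − 0 = 1, and there is no ∂_3, so H_2 = Z.

H_2 = Z.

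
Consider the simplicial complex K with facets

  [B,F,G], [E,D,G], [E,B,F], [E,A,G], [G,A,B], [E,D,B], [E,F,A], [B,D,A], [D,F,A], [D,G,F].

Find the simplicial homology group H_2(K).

Fix the vertex order A < B < D < E < F < G and write every simplex with vertices in increasing order. Then dim K = 2 and the simplices of K are:

  0-simplices (6): A, B, D, E, F, G
  1-simplices (15): AB, AD, AE, AF, AG, BD, BE, BF, BG, DE, DF, DG, EF, EG, FG
  2-simplices (10): ABD, ABG, ADF, AEF, AEG, BDE, BEF, BFG, DEG, DFG

giving chain groups C_0 ≅ Z^6, C_1 ≅ Z^15, C_2 ≅ Z^10.

∂_1: C_1 → C_0 is given by ∂[p,q] = [q] − [p].
As a 6×15 matrix over Z this has rank 5, with invariant factors (1,1,1,1,1).

The boundary map ∂_2: C_2 → C_1 acts by ∂[p,q,r] = [q,r] − [p,r] + [p,q]. For instance
  ∂ABG = BG − AG + AB,
  ∂DFG = FG − DG + DF.
This gives a 15×10 integer matrix of rank 10; reducing to Smith normal form yields diagonal entries (1,1,1,1,1,1,1,1,1,2).

From H_k ≅ ker(∂_k) / im(∂_{k+1}) we obtain:

  H_2: rank ker ∂_2 − rank ∂_3 = (10 − 10) − 0 = 0, and there is no ∂_3, so H_2 ≅ 0.

H_2 = 0.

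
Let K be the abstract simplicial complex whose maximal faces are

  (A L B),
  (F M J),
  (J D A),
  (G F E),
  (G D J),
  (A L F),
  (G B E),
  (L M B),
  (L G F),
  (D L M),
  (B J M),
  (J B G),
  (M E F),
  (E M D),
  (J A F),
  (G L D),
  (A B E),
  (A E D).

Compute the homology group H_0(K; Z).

Order the vertices as A < B < D < E < F < G < J < L < M. Listing each simplex with vertices in this order, K has dimension 2 with simplices:

  0-simplices (9): A, B, D, E, F, G, J, L, M
  1-simplices (27): AB, AD, AE, AF, AJ, AL, BE, BG, BJ, BL, BM, DE, DG, DJ, DL, DM, EF, EG, EM, FG, FJ, FL, FM, GJ, GL, JM, LM
  2-simplices (18): ABE, ABL, ADE, ADJ, AFJ, AFL, BEG, BGJ, BJM, BLM, DEM, DGJ, DGL, DLM, EFG, EFM, FGL, FJM

Hence C_0 ≅ Z^9, C_1 ≅ Z^27, C_2 ≅ Z^18.

∂_1: C_1 → C_0 sends each edge [p,q] (with p < q) to q − p.
The resulting 9×27 matrix has rank 8, and its Smith normal form has invariant factors (1,1,1,1,1,1,1,1).

Boundary ∂_2: C_2 → C_1 sends each 2-simplex [p,q,r] to [q,r] − [p,r] + [p,q]. For instance
  ∂BJM = JM − BM + BJ,
  ∂EFG = FG − EG + EF.
This gives a 27×18 integer matrix of rank 17; reducing to Smith normal form yields diagonal entries (1,1,1,1,1,1,1,1,1,1,1,1,1,1,1,1,1).

Computing H_k = (kernel of ∂_k) / (image of ∂_{k+1}):

  H_0: rank C_0 − rank ∂_1 = 9 − 8 = 1, and the invariant factors of ∂_1 are all 1, so H_0 = Z.

H_0 ≅ Z.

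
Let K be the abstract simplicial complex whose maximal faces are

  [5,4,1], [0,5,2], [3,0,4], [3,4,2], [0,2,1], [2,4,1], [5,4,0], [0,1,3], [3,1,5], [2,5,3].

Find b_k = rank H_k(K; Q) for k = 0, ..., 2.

We work with the vertex ordering 0 < 1 < 2 < 3 < 4 < 5. The simplices of K, each written with vertices in increasing order, are:

  0-simplices (6): [0], [1], [2], [3], [4], [5]
  1-simplices (15): [0,1], [0,2], [0,3], [0,4], [0,5], [1,2], [1,3], [1,4], [1,5], [2,3], [2,4], [2,5], [3,4], [3,5], [4,5]
  2-simplices (10): [0,1,2], [0,1,3], [0,2,5], [0,3,4], [0,4,5], [1,2,4], [1,3,5], [1,4,5], [2,3,4], [2,3,5]

so the chain groups are C_0 ≅ Z^6, C_1 ≅ Z^15, C_2 ≅ Z^10.

∂_1: C_1 → C_0 is given by ∂[p,q] = [q] − [p]. For instance
  ∂[0,1] = [1] − [0].
This gives a 6×15 integer matrix of rank 5; reducing to Smith normal form yields diagonal entries (1,1,1,1,1).

Boundary ∂_2: C_2 → C_1 acts by ∂[p,q,r] = [q,r] − [p,r] + [p,q]. For instance
  ∂[0,2,5] = [2,5] − [0,5] + [0,2],
  ∂[1,3,5] = [3,5] − [1,5] + [1,3].
This gives a 15×10 integer matrix of rank 10; reducing to Smith normal form yields diagonal entries (1,1,1,1,1,1,1,1,1,2).

Reading off H_k = ker ∂_k / im ∂_{k+1}:

  H_0: rank C_0 − rank ∂_1 = 6 − 5 = 1, and the invariant factors of ∂_1 are all 1, so H_0 ≅ Z.
  H_1: rank ker ∂_1 − rank ∂_2 = (15 − 5) − 10 = 0, and ∂_2 has invariant factor 2 > 1, so H_1 ≅ Z_2.
  H_2: rank ker ∂_2 − rank ∂_3 = (10 − 10) − 0 = 0, and there is no ∂_3, so H_2 ≅ 0.

(K is a triangulation of the real projective plane RP^2.)

Hence the Betti numbers are b_0 = 1, b_1 = 0, b_2 = 0.

b_0 = 1, b_1 = 0, b_2 = 0.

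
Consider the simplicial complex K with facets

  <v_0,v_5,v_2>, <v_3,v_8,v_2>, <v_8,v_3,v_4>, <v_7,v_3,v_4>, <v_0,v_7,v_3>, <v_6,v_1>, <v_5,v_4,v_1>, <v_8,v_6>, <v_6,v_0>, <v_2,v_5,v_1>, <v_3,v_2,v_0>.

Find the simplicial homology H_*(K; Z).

Fix the vertex order v_0 < v_1 < v_2 < v_3 < v_4 < v_5 < v_6 < v_7 < v_8 and write every simplex with vertices in increasing order. Then dim K = 2 and the simplices of K are:

  0-simplices (9): [v_0], [v_1], [v_2], [v_3], [v_4], [v_5], [v_6], [v_7], [v_8]
  1-simplices (19): (19 of them)
  2-simplices (8): [v_0,v_2,v_3], [v_0,v_2,v_5], [v_0,v_3,v_7], [v_1,v_2,v_5], [v_1,v_4,v_5], [v_2,v_3,v_8], [v_3,v_4,v_7], [v_3,v_4,v_8]

Hence C_0 ≅ Z^9, C_1 ≅ Z^19, C_2 ≅ Z^8.

Boundary ∂_1: C_1 → C_0 is given by ∂[p,q] = [q] − [p].
As a 9×19 matrix over Z this has rank 8, with invariant factors (1,1,1,1,1,1,1,1).

∂_2: C_2 → C_1 maps a triangle to the signed sum of its edges. For instance
  ∂[v_0,v_3,v_7] = [v_3,v_7] − [v_0,v_7] + [v_0,v_3],
  ∂[v_1,v_2,v_5] = [v_2,v_5] − [v_1,v_5] + [v_1,v_2].
The 19×8 boundary matrix has rank 8 and Smith normal form diag(1,1,1,1,1,1,1,1).

Now H_k = ker ∂_k / im ∂_{k+1}, so:

  H_0: rank C_0 − rank ∂_1 = 9 − 8 = 1, and the invariant factors of ∂_1 are all 1, so H_0 = Z.
  H_1: rank ker ∂_1 − rank ∂_2 = (19 − 8) − 8 = 3, and the invariant factors of ∂_2 are all 1, so H_1 = Z^3.
  H_2: rank ker ∂_2 − rank ∂_3 = (8 − 8) − 0 = 0, and there is no ∂_3, so H_2 = 0.

H_0 ≅ Z,  H_1 ≅ Z^3,  H_2 = 0.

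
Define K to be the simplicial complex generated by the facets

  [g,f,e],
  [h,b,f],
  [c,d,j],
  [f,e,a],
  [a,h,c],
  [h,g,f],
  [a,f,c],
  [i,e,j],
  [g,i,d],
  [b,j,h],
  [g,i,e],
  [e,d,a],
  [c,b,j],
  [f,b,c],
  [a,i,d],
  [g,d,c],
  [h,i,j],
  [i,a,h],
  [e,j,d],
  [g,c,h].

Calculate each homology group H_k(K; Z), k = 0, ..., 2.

H_0 = Z,  H_1 = Z ⊕ Z/2,  H_2 = 0.

Take the total order a < b < c < d < e < f < g < h < i < j on the vertex set. Then K (dimension 2) consists of the simplices:

  0-simplices (10): a, b, c, d, e, f, g, h, i, j
  1-simplices (30): ac, ad, ae, af, ah, ai, bc, bf, bh, bj, cd, cf, cg, ch, cj, de, dg, di, dj, ef, eg, ei, ej, fg, fh, gh, gi, hi, hj, ij
  2-simplices (20): acf, ach, ade, adi, aef, ahi, bcf, bcj, bfh, bhj, cdg, cdj, cgh, dej, dgi, efg, egi, eij, fgh, hij

Hence C_0 ≅ Z^10, C_1 ≅ Z^30, C_2 ≅ Z^20.

Boundary ∂_1: C_1 → C_0 is given by ∂[p,q] = [q] − [p].
The 10×30 boundary matrix has rank 9 and Smith normal form diag(1,1,1,1,1,1,1,1,1).

∂_2: C_2 → C_1 acts by ∂[p,q,r] = [q,r] − [p,r] + [p,q]. For instance
  ∂ach = ch − ah + ac,
  ∂fgh = gh − fh + fg.
This gives a 30×20 integer matrix of rank 20; reducing to Smith normal form yields diagonal entries (1,1,1,1,1,1,1,1,1,1,1,1,1,1,1,1,1,1,1,2).

Now H_k = ker ∂_k / im ∂_{k+1}, so:

  H_0: rank C_0 − rank ∂_1 = 10 − 9 = 1, and the invariant factors of ∂_1 are all 1, so H_0 = Z.
  H_1: rank ker ∂_1 − rank ∂_2 = (30 − 9) − 20 = 1, and ∂_2 has invariant factor 2 > 1, so H_1 = Z ⊕ Z/2.
  H_2: rank ker ∂_2 − rank ∂_3 = (20 − 20) − 0 = 0, and there is no ∂_3, so H_2 = 0.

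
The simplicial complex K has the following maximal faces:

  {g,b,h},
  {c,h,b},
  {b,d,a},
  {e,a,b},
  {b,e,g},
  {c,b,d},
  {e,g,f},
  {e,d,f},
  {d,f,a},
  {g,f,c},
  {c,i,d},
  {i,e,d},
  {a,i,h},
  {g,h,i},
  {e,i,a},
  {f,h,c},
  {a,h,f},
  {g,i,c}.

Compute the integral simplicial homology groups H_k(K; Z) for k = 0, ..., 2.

Order the vertices as a < b < c < d < e < f < g < h < i. Listing each simplex with vertices in this order, K has dimension 2 with simplices:

  0-simplices (9): a, b, c, d, e, f, g, h, i
  1-simplices (27): ab, ad, ae, af, ah, ai, bc, bd, be, bg, bh, cd, cf, cg, ch, ci, de, df, di, ef, eg, ei, fg, fh, gh, gi, hi
  2-simplices (18): abd, abe, adf, aei, afh, ahi, bcd, bch, beg, bgh, cdi, cfg, cfh, cgi, def, dei, efg, ghi

Hence C_0 ≅ Z^9, C_1 ≅ Z^27, C_2 ≅ Z^18.

The boundary map ∂_1: C_1 → C_0 sends each edge [p,q] (with p < q) to q − p.
As a 9×27 matrix over Z this has rank 8, with invariant factors (1,1,1,1,1,1,1,1).

The boundary map ∂_2: C_2 → C_1 sends each 2-simplex [p,q,r] to [q,r] − [p,r] + [p,q]. For instance
  ∂cfg = fg − cg + cf,
  ∂aei = ei − ai + ae.
As a 27×18 matrix over Z this has rank 18, with invariant factors (1,1,1,1,1,1,1,1,1,1,1,1,1,1,1,1,1,2).

Now H_k = ker ∂_k / im ∂_{k+1}, so:

  H_0: rank C_0 − rank ∂_1 = 9 − 8 = 1, and the invariant factors of ∂_1 are all 1, so H_0 ≅ Z.
  H_1: rank ker ∂_1 − rank ∂_2 = (27 − 8) − 18 = 1, and ∂_2 has invariant factor 2 > 1, so H_1 ≅ Z ⊕ Z/2.
  H_2: rank ker ∂_2 − rank ∂_3 = (18 − 18) − 0 = 0, and there is no ∂_3, so H_2 ≅ 0.

As a check, the Euler characteristic is 9 − 27 + 18 = 0, which agrees with 1 − 1 + 0 = 0.
(K is a triangulation of the Klein bottle.)

H_0 = Z,  H_1 = Z ⊕ Z/2,  H_2 = 0.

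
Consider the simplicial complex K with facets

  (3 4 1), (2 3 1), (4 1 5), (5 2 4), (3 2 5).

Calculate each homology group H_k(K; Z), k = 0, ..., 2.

Fix the vertex order 1 < 2 < 3 < 4 < 5 and write every simplex with vertices in increasing order. Then dim K = 2 and the simplices of K are:

  0-simplices (5): [1], [2], [3], [4], [5]
  1-simplices (10): [1,2], [1,3], [1,4], [1,5], [2,3], [2,4], [2,5], [3,4], [3,5], [4,5]
  2-simplices (5): [1,2,3], [1,3,4], [1,4,5], [2,3,5], [2,4,5]

giving chain groups C_0 ≅ Z^5, C_1 ≅ Z^10, C_2 ≅ Z^5.

Boundary ∂_1: C_1 → C_0 maps an edge to its endpoints' difference, ∂[p,q] = q − p. For instance
  ∂[4,5] = [5] − [4].
As a 5×10 matrix over Z this has rank 4, with invariant factors (1,1,1,1).

∂_2: C_2 → C_1 acts by ∂[p,q,r] = [q,r] − [p,r] + [p,q]. For instance
  ∂[2,4,5] = [4,5] − [2,5] + [2,4],
  ∂[1,3,4] = [3,4] − [1,4] + [1,3].
This gives a 10×5 integer matrix of rank 5; reducing to Smith normal form yields diagonal entries (1,1,1,1,1).

From H_k ≅ ker(∂_k) / im(∂_{k+1}) we obtain:

  H_0: rank C_0 − rank ∂_1 = 5 − 4 = 1, and the invariant factors of ∂_1 are all 1, so H_0 ≅ Z.
  H_1: rank ker ∂_1 − rank ∂_2 = (10 − 4) − 5 = 1, and the invariant factors of ∂_2 are all 1, so H_1 ≅ Z.
  H_2: rank ker ∂_2 − rank ∂_3 = (5 − 5) − 0 = 0, and there is no ∂_3, so H_2 ≅ 0.

H_0 ≅ Z,  H_1 ≅ Z,  H_2 = 0.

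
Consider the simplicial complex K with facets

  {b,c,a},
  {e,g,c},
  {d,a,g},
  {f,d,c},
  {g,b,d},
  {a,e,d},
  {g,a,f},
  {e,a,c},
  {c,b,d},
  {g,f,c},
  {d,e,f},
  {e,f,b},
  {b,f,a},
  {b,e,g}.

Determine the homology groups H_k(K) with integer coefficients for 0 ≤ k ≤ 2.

H_0 ≅ Z,  H_1 ≅ Z^2,  H_2 ≅ Z.

Take the total order a < b < c < d < e < f < g on the vertex set. Then K (dimension 2) consists of the simplices:

  0-simplices (7): a, b, c, d, e, f, g
  1-simplices (21): ab, ac, ad, ae, af, ag, bc, bd, be, bf, bg, cd, ce, cf, cg, de, df, dg, ef, eg, fg
  2-simplices (14): abc, abf, ace, ade, adg, afg, bcd, bdg, bef, beg, cdf, ceg, cfg, def

giving chain groups C_0 ≅ Z^7, C_1 ≅ Z^21, C_2 ≅ Z^14.

Boundary ∂_1: C_1 → C_0 is given by ∂[p,q] = [q] − [p]. For instance
  ∂ad = d − a.
As a 7×21 matrix over Z this has rank 6, with invariant factors (1,1,1,1,1,1).

The boundary map ∂_2: C_2 → C_1 sends each 2-simplex [p,q,r] to [q,r] − [p,r] + [p,q]. For instance
  ∂bef = ef − bf + be,
  ∂abc = bc − ac + ab.
The 21×14 boundary matrix has rank 13 and Smith normal form diag(1,1,1,1,1,1,1,1,1,1,1,1,1).

Now H_k = ker ∂_k / im ∂_{k+1}, so:

  H_0: rank C_0 − rank ∂_1 = 7 − 6 = 1, and the invariant factors of ∂_1 are all 1, so H_0 = Z.
  H_1: rank ker ∂_1 − rank ∂_2 = (21 − 6) − 13 = 2, and the invariant factors of ∂_2 are all 1, so H_1 = Z^2.
  H_2: rank ker ∂_2 − rank ∂_3 = (14 − 13) − 0 = 1, and there is no ∂_3, so H_2 = Z.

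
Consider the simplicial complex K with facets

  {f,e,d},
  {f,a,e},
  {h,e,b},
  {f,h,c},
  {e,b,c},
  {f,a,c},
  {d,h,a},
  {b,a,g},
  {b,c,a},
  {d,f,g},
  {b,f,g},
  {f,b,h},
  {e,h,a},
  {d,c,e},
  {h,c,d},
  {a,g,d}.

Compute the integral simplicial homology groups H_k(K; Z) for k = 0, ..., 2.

H_0 = Z,  H_1 = Z^2,  H_2 = Z.

Take the total order a < b < c < d < e < f < g < h on the vertex set. Then K (dimension 2) consists of the simplices:

  0-simplices (8): a, b, c, d, e, f, g, h
  1-simplices (24): ab, ac, ad, ae, af, ag, ah, bc, be, bf, bg, bh, cd, ce, cf, ch, de, df, dg, dh, ef, eh, fg, fh
  2-simplices (16): abc, abg, acf, adg, adh, aef, aeh, bce, beh, bfg, bfh, cde, cdh, cfh, def, dfg

so the chain groups are C_0 ≅ Z^8, C_1 ≅ Z^24, C_2 ≅ Z^16.

Boundary ∂_1: C_1 → C_0 is given by ∂[p,q] = [q] − [p].
The resulting 8×24 matrix has rank 7, and its Smith normal form has invariant factors (1,1,1,1,1,1,1).

∂_2: C_2 → C_1 sends each 2-simplex [p,q,r] to [q,r] − [p,r] + [p,q]. For instance
  ∂cdh = dh − ch + cd,
  ∂bfh = fh − bh + bf.
As a 24×16 matrix over Z this has rank 15, with invariant factors (1,1,1,1,1,1,1,1,1,1,1,1,1,1,1).

Now H_k = ker ∂_k / im ∂_{k+1}, so:

  H_0: rank C_0 − rank ∂_1 = 8 − 7 = 1, and the invariant factors of ∂_1 are all 1, so H_0 ≅ Z.
  H_1: rank ker ∂_1 − rank ∂_2 = (24 − 7) − 15 = 2, and the invariant factors of ∂_2 are all 1, so H_1 ≅ Z^2.
  H_2: rank ker ∂_2 − rank ∂_3 = (16 − 15) − 0 = 1, and there is no ∂_3, so H_2 ≅ Z.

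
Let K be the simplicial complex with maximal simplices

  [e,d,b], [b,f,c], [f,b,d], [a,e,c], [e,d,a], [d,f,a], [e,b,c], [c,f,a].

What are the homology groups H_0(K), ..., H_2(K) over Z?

H_0 ≅ Z,  H_1 = 0,  H_2 ≅ Z.

Take the total order a < b < c < d < e < f on the vertex set. Then K (dimension 2) consists of the simplices:

  0-simplices (6): a, b, c, d, e, f
  1-simplices (12): ac, ad, ae, af, bc, bd, be, bf, ce, cf, de, df
  2-simplices (8): ace, acf, ade, adf, bce, bcf, bde, bdf

giving chain groups C_0 ≅ Z^6, C_1 ≅ Z^12, C_2 ≅ Z^8.

∂_1: C_1 → C_0 is given by ∂[p,q] = [q] − [p].
The 6×12 boundary matrix has rank 5 and Smith normal form diag(1,1,1,1,1).

Boundary ∂_2: C_2 → C_1 maps a triangle to the signed sum of its edges. For instance
  ∂adf = df − af + ad,
  ∂bde = de − be + bd.
The resulting 12×8 matrix has rank 7, and its Smith normal form has invariant factors (1,1,1,1,1,1,1).

Computing H_k = (kernel of ∂_k) / (image of ∂_{k+1}):

  H_0: rank C_0 − rank ∂_1 = 6 − 5 = 1, and the invariant factors of ∂_1 are all 1, so H_0 = Z.
  H_1: rank ker ∂_1 − rank ∂_2 = (12 − 5) − 7 = 0, and the invariant factors of ∂_2 are all 1, so H_1 = 0.
  H_2: rank ker ∂_2 − rank ∂_3 = (8 − 7) − 0 = 1, and there is no ∂_3, so H_2 = Z.

As a check, the Euler characteristic is 6 − 12 + 8 = 2, which agrees with 1 − 0 + 1 = 2.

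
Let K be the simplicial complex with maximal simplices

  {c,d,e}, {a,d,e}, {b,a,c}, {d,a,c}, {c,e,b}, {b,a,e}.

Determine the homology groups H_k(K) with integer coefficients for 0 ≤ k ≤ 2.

We work with the vertex ordering a < b < c < d < e. The simplices of K, each written with vertices in increasing order, are:

  0-simplices (5): a, b, c, d, e
  1-simplices (9): ab, ac, ad, ae, bc, be, cd, ce, de
  2-simplices (6): abc, abe, acd, ade, bce, cde

Hence C_0 ≅ Z^5, C_1 ≅ Z^9, C_2 ≅ Z^6.

Boundary ∂_1: C_1 → C_0 sends each edge [p,q] (with p < q) to q − p.
This gives a 5×9 integer matrix of rank 4; reducing to Smith normal form yields diagonal entries (1,1,1,1).

∂_2: C_2 → C_1 sends each 2-simplex [p,q,r] to [q,r] − [p,r] + [p,q]. For instance
  ∂abe = be − ae + ab,
  ∂bce = ce − be + bc.
As a 9×6 matrix over Z this has rank 5, with invariant factors (1,1,1,1,1).

Now H_k = ker ∂_k / im ∂_{k+1}, so:

  H_0: rank C_0 − rank ∂_1 = 5 − 4 = 1, and the invariant factors of ∂_1 are all 1, so H_0 = Z.
  H_1: rank ker ∂_1 − rank ∂_2 = (9 − 4) − 5 = 0, and the invariant factors of ∂_2 are all 1, so H_1 = 0.
  H_2: rank ker ∂_2 − rank ∂_3 = (6 − 5) − 0 = 1, and there is no ∂_3, so H_2 = Z.

As a check, the Euler characteristic is 5 − 9 + 6 = 2, which agrees with 1 − 0 + 1 = 2.

H_0 ≅ Z,  H_1 = 0,  H_2 ≅ Z.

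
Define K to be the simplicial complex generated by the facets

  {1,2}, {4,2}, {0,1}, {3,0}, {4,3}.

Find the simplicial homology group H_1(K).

K has 5 vertices, 5 edges.
rank ∂_1 = 4, rank ∂_2 = 0 ⇒ b_1 = 5 − 4 − 0 = 1. So H_1 = Z.

H_1 ≅ Z.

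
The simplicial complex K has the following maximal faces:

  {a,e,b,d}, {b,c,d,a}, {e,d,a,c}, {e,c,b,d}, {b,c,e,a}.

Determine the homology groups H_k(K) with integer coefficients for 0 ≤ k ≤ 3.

H_0 ≅ Z,  H_1 = 0,  H_2 = 0,  H_3 ≅ Z.

K has 5 vertices, 10 edges, 10 triangles, 5 3-simplices.
rank ∂_0 = 0, rank ∂_1 = 4 ⇒ b_0 = 5 − 0 − 4 = 1; all invariant factors of ∂_1 are 1 so no torsion. So H_0 ≅ Z.
rank ∂_1 = 4, rank ∂_2 = 6 ⇒ b_1 = 10 − 4 − 6 = 0; all invariant factors of ∂_2 are 1 so no torsion. So H_1 ≅ 0.
rank ∂_2 = 6, rank ∂_3 = 4 ⇒ b_2 = 10 − 6 − 4 = 0; all invariant factors of ∂_3 are 1 so no torsion. So H_2 ≅ 0.
rank ∂_3 = 4, rank ∂_4 = 0 ⇒ b_3 = 5 − 4 − 0 = 1. So H_3 ≅ Z.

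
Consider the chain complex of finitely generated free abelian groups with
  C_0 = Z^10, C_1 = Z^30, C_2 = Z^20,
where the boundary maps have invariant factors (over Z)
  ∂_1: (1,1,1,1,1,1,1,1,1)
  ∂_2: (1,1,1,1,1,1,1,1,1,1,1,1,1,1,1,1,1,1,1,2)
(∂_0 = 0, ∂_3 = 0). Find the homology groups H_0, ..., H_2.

H_0: b_0 = 10 − 0 − 9 = 1; torsion from ∂_1 factors > 1: none. So H_0 ≅ Z.
H_1: b_1 = 30 − 9 − 20 = 1; torsion from ∂_2 factors > 1: [2]. So H_1 ≅ Z ⊕ Z/2.
H_2: b_2 = 20 − 20 − 0 = 0; torsion from ∂_3 factors > 1: none. So H_2 ≅ 0.

H_0 ≅ Z,  H_1 ≅ Z ⊕ Z/2,  H_2 = 0.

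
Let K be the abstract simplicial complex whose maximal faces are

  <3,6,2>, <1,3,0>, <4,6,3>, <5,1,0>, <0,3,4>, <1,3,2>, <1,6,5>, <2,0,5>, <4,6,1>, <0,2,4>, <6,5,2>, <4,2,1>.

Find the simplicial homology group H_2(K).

H_2 = 0.

K has 7 vertices, 18 edges, 12 triangles.
rank ∂_2 = 12, rank ∂_3 = 0 ⇒ b_2 = 12 − 12 − 0 = 0. So H_2 = 0.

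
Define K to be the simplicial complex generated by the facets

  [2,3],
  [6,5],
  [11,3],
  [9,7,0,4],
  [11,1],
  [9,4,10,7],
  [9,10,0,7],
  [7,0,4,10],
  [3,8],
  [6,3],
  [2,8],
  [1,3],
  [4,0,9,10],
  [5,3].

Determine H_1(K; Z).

Fix the vertex order 0 < 1 < 2 < 3 < 4 < 5 < 6 < 7 < 8 < 9 < 10 < 11 and write every simplex with vertices in increasing order. Then dim K = 3 and the simplices of K are:

  0-simplices (12): [0], [1], [2], [3], [4], [5], [6], [7], [8], [9], [10], [11]
  1-simplices (19): [0,4], [0,7], [0,9], [0,10], [1,3], [1,11], [2,3], [2,8], [3,5], [3,6], [3,8], [3,11], [4,7], [4,9], [4,10], [5,6], [7,9], [7,10], [9,10]
  2-simplices (10): [0,4,7], [0,4,9], [0,4,10], [0,7,9], [0,7,10], [0,9,10], [4,7,9], [4,7,10], [4,9,10], [7,9,10]
  3-simplices (5): [0,4,7,9], [0,4,7,10], [0,4,9,10], [0,7,9,10], [4,7,9,10]

giving chain groups C_0 ≅ Z^12, C_1 ≅ Z^19, C_2 ≅ Z^10, C_3 ≅ Z^5.

Boundary ∂_1: C_1 → C_0 sends each edge [p,q] (with p < q) to q − p.
This gives a 12×19 integer matrix of rank 10; reducing to Smith normal form yields diagonal entries (1,1,1,1,1,1,1,1,1,1).

∂_2: C_2 → C_1 maps a triangle to the signed sum of its edges. For instance
  ∂[0,9,10] = [9,10] − [0,10] + [0,9],
  ∂[0,4,9] = [4,9] − [0,9] + [0,4].
As a 19×10 matrix over Z this has rank 6, with invariant factors (1,1,1,1,1,1).

Boundary ∂_3: C_3 → C_2 sends each 3-simplex σ to the alternating sum Σ_i (−1)^i (σ with its i-th vertex removed). For instance
  ∂[0,7,9,10] = [7,9,10] − [0,9,10] + [0,7,10] − [0,7,9],
  ∂[0,4,7,9] = [4,7,9] − [0,7,9] + [0,4,9] − [0,4,7].
The resulting 10×5 matrix has rank 4, and its Smith normal form has invariant factors (1,1,1,1).

Reading off H_k = ker ∂_k / im ∂_{k+1}:

  H_1: rank ker ∂_1 − rank ∂_2 = (19 − 10) − 6 = 3, and the invariant factors of ∂_2 are all 1, so H_1 ≅ Z^3.

(K is a triangulation of the disjoint union of a wedge of 3 circles and the 3-sphere S^3.)

H_1 = Z^3.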